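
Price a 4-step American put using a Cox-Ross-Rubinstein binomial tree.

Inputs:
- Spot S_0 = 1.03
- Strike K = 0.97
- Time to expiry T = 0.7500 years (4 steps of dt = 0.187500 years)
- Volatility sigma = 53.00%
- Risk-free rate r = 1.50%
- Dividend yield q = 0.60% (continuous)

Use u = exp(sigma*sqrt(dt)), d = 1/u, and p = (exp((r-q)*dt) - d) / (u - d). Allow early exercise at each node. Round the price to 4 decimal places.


Answer: Price = V(0,0) = 0.1478

Derivation:
dt = T/N = 0.187500
u = exp(sigma*sqrt(dt)) = 1.257967; d = 1/u = 0.794934
p = (exp((r-q)*dt) - d) / (u - d) = 0.446524
Discount per step: exp(-r*dt) = 0.997191
Stock lattice S(k, i) with i counting down-moves:
  k=0: S(0,0) = 1.0300
  k=1: S(1,0) = 1.2957; S(1,1) = 0.8188
  k=2: S(2,0) = 1.6300; S(2,1) = 1.0300; S(2,2) = 0.6509
  k=3: S(3,0) = 2.0504; S(3,1) = 1.2957; S(3,2) = 0.8188; S(3,3) = 0.5174
  k=4: S(4,0) = 2.5794; S(4,1) = 1.6300; S(4,2) = 1.0300; S(4,3) = 0.6509; S(4,4) = 0.4113
Terminal payoffs V(N, i) = max(K - S_T, 0):
  V(4,0) = 0.000000; V(4,1) = 0.000000; V(4,2) = 0.000000; V(4,3) = 0.319123; V(4,4) = 0.558698
Backward induction: V(k, i) = exp(-r*dt) * [p * V(k+1, i) + (1-p) * V(k+1, i+1)]; then take max(V_cont, immediate exercise) for American.
  V(3,0) = exp(-r*dt) * [p*0.000000 + (1-p)*0.000000] = 0.000000; exercise = 0.000000; V(3,0) = max -> 0.000000
  V(3,1) = exp(-r*dt) * [p*0.000000 + (1-p)*0.000000] = 0.000000; exercise = 0.000000; V(3,1) = max -> 0.000000
  V(3,2) = exp(-r*dt) * [p*0.000000 + (1-p)*0.319123] = 0.176131; exercise = 0.151218; V(3,2) = max -> 0.176131
  V(3,3) = exp(-r*dt) * [p*0.319123 + (1-p)*0.558698] = 0.450454; exercise = 0.452596; V(3,3) = max -> 0.452596
  V(2,0) = exp(-r*dt) * [p*0.000000 + (1-p)*0.000000] = 0.000000; exercise = 0.000000; V(2,0) = max -> 0.000000
  V(2,1) = exp(-r*dt) * [p*0.000000 + (1-p)*0.176131] = 0.097210; exercise = 0.000000; V(2,1) = max -> 0.097210
  V(2,2) = exp(-r*dt) * [p*0.176131 + (1-p)*0.452596] = 0.328223; exercise = 0.319123; V(2,2) = max -> 0.328223
  V(1,0) = exp(-r*dt) * [p*0.000000 + (1-p)*0.097210] = 0.053653; exercise = 0.000000; V(1,0) = max -> 0.053653
  V(1,1) = exp(-r*dt) * [p*0.097210 + (1-p)*0.328223] = 0.224438; exercise = 0.151218; V(1,1) = max -> 0.224438
  V(0,0) = exp(-r*dt) * [p*0.053653 + (1-p)*0.224438] = 0.147762; exercise = 0.000000; V(0,0) = max -> 0.147762


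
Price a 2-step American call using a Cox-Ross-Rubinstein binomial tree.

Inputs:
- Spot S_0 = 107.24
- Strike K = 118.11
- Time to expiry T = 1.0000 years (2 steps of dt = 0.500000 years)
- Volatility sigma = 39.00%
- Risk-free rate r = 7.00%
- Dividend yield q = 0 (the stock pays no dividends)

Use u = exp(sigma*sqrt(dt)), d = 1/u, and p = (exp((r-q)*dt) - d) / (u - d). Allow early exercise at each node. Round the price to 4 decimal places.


dt = T/N = 0.500000
u = exp(sigma*sqrt(dt)) = 1.317547; d = 1/u = 0.758986
p = (exp((r-q)*dt) - d) / (u - d) = 0.495261
Discount per step: exp(-r*dt) = 0.965605
Stock lattice S(k, i) with i counting down-moves:
  k=0: S(0,0) = 107.2400
  k=1: S(1,0) = 141.2937; S(1,1) = 81.3937
  k=2: S(2,0) = 186.1611; S(2,1) = 107.2400; S(2,2) = 61.7767
Terminal payoffs V(N, i) = max(S_T - K, 0):
  V(2,0) = 68.051133; V(2,1) = 0.000000; V(2,2) = 0.000000
Backward induction: V(k, i) = exp(-r*dt) * [p * V(k+1, i) + (1-p) * V(k+1, i+1)]; then take max(V_cont, immediate exercise) for American.
  V(1,0) = exp(-r*dt) * [p*68.051133 + (1-p)*0.000000] = 32.543884; exercise = 23.183736; V(1,0) = max -> 32.543884
  V(1,1) = exp(-r*dt) * [p*0.000000 + (1-p)*0.000000] = 0.000000; exercise = 0.000000; V(1,1) = max -> 0.000000
  V(0,0) = exp(-r*dt) * [p*32.543884 + (1-p)*0.000000] = 15.563362; exercise = 0.000000; V(0,0) = max -> 15.563362

Answer: Price = V(0,0) = 15.5634


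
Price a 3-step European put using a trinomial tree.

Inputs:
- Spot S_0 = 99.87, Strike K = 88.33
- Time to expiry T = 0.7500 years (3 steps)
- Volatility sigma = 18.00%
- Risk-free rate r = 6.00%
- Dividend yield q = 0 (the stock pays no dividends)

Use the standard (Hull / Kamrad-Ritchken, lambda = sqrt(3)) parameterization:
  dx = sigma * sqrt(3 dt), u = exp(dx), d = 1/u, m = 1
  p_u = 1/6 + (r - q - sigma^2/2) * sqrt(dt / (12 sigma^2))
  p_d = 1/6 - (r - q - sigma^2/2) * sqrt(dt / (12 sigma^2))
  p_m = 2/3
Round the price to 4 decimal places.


dt = T/N = 0.250000; dx = sigma*sqrt(3*dt) = 0.155885
u = exp(dx) = 1.168691; d = 1/u = 0.855658
p_u = 0.201789, p_m = 0.666667, p_d = 0.131545
Discount per step: exp(-r*dt) = 0.985112
Stock lattice S(k, j) with j the centered position index:
  k=0: S(0,+0) = 99.8700
  k=1: S(1,-1) = 85.4546; S(1,+0) = 99.8700; S(1,+1) = 116.7172
  k=2: S(2,-2) = 73.1199; S(2,-1) = 85.4546; S(2,+0) = 99.8700; S(2,+1) = 116.7172; S(2,+2) = 136.4064
  k=3: S(3,-3) = 62.5656; S(3,-2) = 73.1199; S(3,-1) = 85.4546; S(3,+0) = 99.8700; S(3,+1) = 116.7172; S(3,+2) = 136.4064; S(3,+3) = 159.4169
Terminal payoffs V(N, j) = max(K - S_T, 0):
  V(3,-3) = 25.764399; V(3,-2) = 15.210127; V(3,-1) = 2.875440; V(3,+0) = 0.000000; V(3,+1) = 0.000000; V(3,+2) = 0.000000; V(3,+3) = 0.000000
Backward induction: V(k, j) = exp(-r*dt) * [p_u * V(k+1, j+1) + p_m * V(k+1, j) + p_d * V(k+1, j-1)]
  V(2,-2) = exp(-r*dt) * [p_u*2.875440 + p_m*15.210127 + p_d*25.764399] = 13.899419
  V(2,-1) = exp(-r*dt) * [p_u*0.000000 + p_m*2.875440 + p_d*15.210127] = 3.859441
  V(2,+0) = exp(-r*dt) * [p_u*0.000000 + p_m*0.000000 + p_d*2.875440] = 0.372617
  V(2,+1) = exp(-r*dt) * [p_u*0.000000 + p_m*0.000000 + p_d*0.000000] = 0.000000
  V(2,+2) = exp(-r*dt) * [p_u*0.000000 + p_m*0.000000 + p_d*0.000000] = 0.000000
  V(1,-1) = exp(-r*dt) * [p_u*0.372617 + p_m*3.859441 + p_d*13.899419] = 4.409896
  V(1,+0) = exp(-r*dt) * [p_u*0.000000 + p_m*0.372617 + p_d*3.859441] = 0.744843
  V(1,+1) = exp(-r*dt) * [p_u*0.000000 + p_m*0.000000 + p_d*0.372617] = 0.048286
  V(0,+0) = exp(-r*dt) * [p_u*0.048286 + p_m*0.744843 + p_d*4.409896] = 1.070229

Answer: Price = V(0,0) = 1.0702


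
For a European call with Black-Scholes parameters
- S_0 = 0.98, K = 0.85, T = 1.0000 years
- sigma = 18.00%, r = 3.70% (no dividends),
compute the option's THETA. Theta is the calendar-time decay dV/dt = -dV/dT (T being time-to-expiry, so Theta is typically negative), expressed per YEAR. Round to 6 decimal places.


Answer: Theta = -0.044286

Derivation:
d1 = 1.0862012343; d2 = 0.9062012343
phi(d1) = 0.2211630440; exp(-qT) = 1.0000000000; exp(-rT) = 0.9636761353
Theta = -S*exp(-qT)*phi(d1)*sigma/(2*sqrt(T)) - r*K*exp(-rT)*N(d2) + q*S*exp(-qT)*N(d1)
N(d1) = 0.8613050143; N(d2) = 0.8175853251; sqrt(T) = 1.0000000000
Term 1 = -0.9800 * 1.0000000000 * 0.2211630440 * 0.1800 / (2 * 1.0000000000) = -0.0195065805
Term 2 = -0.0370 * 0.8500 * 0.9636761353 * 0.8175853251 = -0.0247790608
Term 3 = 0 (no dividend yield, q = 0)
Theta = -0.0195065805 + (-0.0247790608) + (0.0000000000) = -0.044286


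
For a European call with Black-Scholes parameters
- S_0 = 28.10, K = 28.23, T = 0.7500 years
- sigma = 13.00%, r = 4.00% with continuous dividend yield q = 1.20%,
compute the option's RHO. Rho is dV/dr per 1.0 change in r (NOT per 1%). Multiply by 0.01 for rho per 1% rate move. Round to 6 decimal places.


Answer: Rho = 11.003900

Derivation:
d1 = 0.2018224157; d2 = 0.0892391132
phi(d1) = 0.3908995424; exp(-qT) = 0.9910403788; exp(-rT) = 0.9704455335
N(d2) = 0.5355540592
Rho = K*T*exp(-rT)*N(d2) = 28.2300 * 0.7500 * 0.9704455335 * 0.5355540592 = 11.003900


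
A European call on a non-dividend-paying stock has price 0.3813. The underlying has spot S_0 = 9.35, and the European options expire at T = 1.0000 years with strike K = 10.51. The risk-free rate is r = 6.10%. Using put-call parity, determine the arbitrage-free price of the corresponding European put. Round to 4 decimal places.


Answer: Put price = 0.9194

Derivation:
Put-call parity: C - P = S_0 * exp(-qT) - K * exp(-rT).
S_0 * exp(-qT) = 9.3500 * 1.00000000 = 9.35000000
K * exp(-rT) = 10.5100 * 0.94082324 = 9.88805225
P = C - S*exp(-qT) + K*exp(-rT)
P = 0.3813 - 9.35000000 + 9.88805225 = 0.9194


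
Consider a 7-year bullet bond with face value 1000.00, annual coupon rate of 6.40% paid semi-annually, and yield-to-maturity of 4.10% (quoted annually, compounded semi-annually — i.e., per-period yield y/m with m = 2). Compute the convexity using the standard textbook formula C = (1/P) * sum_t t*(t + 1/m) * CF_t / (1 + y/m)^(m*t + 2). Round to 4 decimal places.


Coupon per period c = face * coupon_rate / m = 32.000000
Periods per year m = 2; per-period yield y/m = 0.020500
Number of cashflows N = 14
Cashflows (t years, CF_t, discount factor 1/(1+y/m)^(m*t), PV):
  t = 0.5000: CF_t = 32.000000, DF = 0.979912, PV = 31.357178
  t = 1.0000: CF_t = 32.000000, DF = 0.960227, PV = 30.727269
  t = 1.5000: CF_t = 32.000000, DF = 0.940938, PV = 30.110014
  t = 2.0000: CF_t = 32.000000, DF = 0.922036, PV = 29.505158
  t = 2.5000: CF_t = 32.000000, DF = 0.903514, PV = 28.912453
  t = 3.0000: CF_t = 32.000000, DF = 0.885364, PV = 28.331654
  t = 3.5000: CF_t = 32.000000, DF = 0.867579, PV = 27.762522
  t = 4.0000: CF_t = 32.000000, DF = 0.850151, PV = 27.204823
  t = 4.5000: CF_t = 32.000000, DF = 0.833073, PV = 26.658327
  t = 5.0000: CF_t = 32.000000, DF = 0.816338, PV = 26.122810
  t = 5.5000: CF_t = 32.000000, DF = 0.799939, PV = 25.598050
  t = 6.0000: CF_t = 32.000000, DF = 0.783870, PV = 25.083831
  t = 6.5000: CF_t = 32.000000, DF = 0.768123, PV = 24.579942
  t = 7.0000: CF_t = 1032.000000, DF = 0.752693, PV = 776.779169
Price P = sum_t PV_t = 1138.733199
Convexity numerator sum_t t*(t + 1/m) * CF_t / (1+y/m)^(m*t + 2):
  t = 0.5000: term = 15.055007
  t = 1.0000: term = 44.257737
  t = 1.5000: term = 86.737358
  t = 2.0000: term = 141.658268
  t = 2.5000: term = 208.218915
  t = 3.0000: term = 285.650642
  t = 3.5000: term = 373.216583
  t = 4.0000: term = 470.210576
  t = 4.5000: term = 575.956119
  t = 5.0000: term = 689.805358
  t = 5.5000: term = 811.138099
  t = 6.0000: term = 939.360856
  t = 6.5000: term = 1073.905927
  t = 7.0000: term = 39158.933559
Convexity = (1/P) * sum = 44874.105003 / 1138.733199 = 39.407040

Answer: Convexity = 39.4070


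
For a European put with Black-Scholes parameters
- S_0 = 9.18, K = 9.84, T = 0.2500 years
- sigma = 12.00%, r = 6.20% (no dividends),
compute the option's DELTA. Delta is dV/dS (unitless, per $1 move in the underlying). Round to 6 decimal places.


d1 = -0.8688084405; d2 = -0.9288084405
phi(d1) = 0.2735276442; exp(-qT) = 1.0000000000; exp(-rT) = 0.9846195068
N(-d1) = 0.8075240422
Delta = -exp(-qT) * N(-d1) = -1.0000000000 * 0.8075240422 = -0.807524

Answer: Delta = -0.807524


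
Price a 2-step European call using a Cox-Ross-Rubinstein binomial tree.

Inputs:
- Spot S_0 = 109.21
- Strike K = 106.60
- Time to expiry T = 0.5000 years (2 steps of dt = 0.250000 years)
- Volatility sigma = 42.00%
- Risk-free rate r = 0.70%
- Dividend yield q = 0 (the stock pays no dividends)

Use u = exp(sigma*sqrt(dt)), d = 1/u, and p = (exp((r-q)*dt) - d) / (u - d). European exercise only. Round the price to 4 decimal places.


Answer: Price = V(0,0) = 13.4161

Derivation:
dt = T/N = 0.250000
u = exp(sigma*sqrt(dt)) = 1.233678; d = 1/u = 0.810584
p = (exp((r-q)*dt) - d) / (u - d) = 0.451832
Discount per step: exp(-r*dt) = 0.998252
Stock lattice S(k, i) with i counting down-moves:
  k=0: S(0,0) = 109.2100
  k=1: S(1,0) = 134.7300; S(1,1) = 88.5239
  k=2: S(2,0) = 166.2134; S(2,1) = 109.2100; S(2,2) = 71.7561
Terminal payoffs V(N, i) = max(S_T - K, 0):
  V(2,0) = 59.613421; V(2,1) = 2.610000; V(2,2) = 0.000000
Backward induction: V(k, i) = exp(-r*dt) * [p * V(k+1, i) + (1-p) * V(k+1, i+1)].
  V(1,0) = exp(-r*dt) * [p*59.613421 + (1-p)*2.610000] = 28.316368
  V(1,1) = exp(-r*dt) * [p*2.610000 + (1-p)*0.000000] = 1.177219
  V(0,0) = exp(-r*dt) * [p*28.316368 + (1-p)*1.177219] = 13.416054


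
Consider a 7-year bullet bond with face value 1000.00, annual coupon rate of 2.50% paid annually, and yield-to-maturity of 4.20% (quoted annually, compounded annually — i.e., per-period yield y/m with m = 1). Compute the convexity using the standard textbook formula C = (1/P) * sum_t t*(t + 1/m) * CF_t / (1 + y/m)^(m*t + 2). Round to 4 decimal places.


Answer: Convexity = 46.4678

Derivation:
Coupon per period c = face * coupon_rate / m = 25.000000
Periods per year m = 1; per-period yield y/m = 0.042000
Number of cashflows N = 7
Cashflows (t years, CF_t, discount factor 1/(1+y/m)^(m*t), PV):
  t = 1.0000: CF_t = 25.000000, DF = 0.959693, PV = 23.992322
  t = 2.0000: CF_t = 25.000000, DF = 0.921010, PV = 23.025261
  t = 3.0000: CF_t = 25.000000, DF = 0.883887, PV = 22.097180
  t = 4.0000: CF_t = 25.000000, DF = 0.848260, PV = 21.206507
  t = 5.0000: CF_t = 25.000000, DF = 0.814069, PV = 20.351734
  t = 6.0000: CF_t = 25.000000, DF = 0.781257, PV = 19.531414
  t = 7.0000: CF_t = 1025.000000, DF = 0.749766, PV = 768.510548
Price P = sum_t PV_t = 898.714967
Convexity numerator sum_t t*(t + 1/m) * CF_t / (1+y/m)^(m*t + 2):
  t = 1.0000: term = 44.194360
  t = 2.0000: term = 127.239040
  t = 3.0000: term = 244.220806
  t = 4.0000: term = 390.628288
  t = 5.0000: term = 562.324791
  t = 6.0000: term = 755.522752
  t = 7.0000: term = 39637.150140
Convexity = (1/P) * sum = 41761.280177 / 898.714967 = 46.467770


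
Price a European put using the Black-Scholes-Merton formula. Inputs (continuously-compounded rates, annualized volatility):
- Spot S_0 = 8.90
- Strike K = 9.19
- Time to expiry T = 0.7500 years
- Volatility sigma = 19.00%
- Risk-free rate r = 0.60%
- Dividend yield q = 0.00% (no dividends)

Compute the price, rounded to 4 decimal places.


d1 = (ln(S/K) + (r - q + 0.5*sigma^2) * T) / (sigma * sqrt(T)) = -0.08524826
d2 = d1 - sigma * sqrt(T) = -0.24979308
exp(-rT) = 0.99551011; exp(-qT) = 1.00000000
P = K * exp(-rT) * N(-d2) - S_0 * exp(-qT) * N(-d1)
N(-d1) = 0.53396799; N(-d2) = 0.59862632
P = 9.1900 * 0.99551011 * 0.59862632 - 8.9000 * 1.00000000 * 0.53396799 = 0.7244

Answer: Price = 0.7244


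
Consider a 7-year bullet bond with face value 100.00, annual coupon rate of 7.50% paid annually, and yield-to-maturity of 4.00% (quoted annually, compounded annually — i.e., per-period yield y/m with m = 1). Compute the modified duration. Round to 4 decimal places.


Answer: Modified duration = 5.6016

Derivation:
Coupon per period c = face * coupon_rate / m = 7.500000
Periods per year m = 1; per-period yield y/m = 0.040000
Number of cashflows N = 7
Cashflows (t years, CF_t, discount factor 1/(1+y/m)^(m*t), PV):
  t = 1.0000: CF_t = 7.500000, DF = 0.961538, PV = 7.211538
  t = 2.0000: CF_t = 7.500000, DF = 0.924556, PV = 6.934172
  t = 3.0000: CF_t = 7.500000, DF = 0.888996, PV = 6.667473
  t = 4.0000: CF_t = 7.500000, DF = 0.854804, PV = 6.411031
  t = 5.0000: CF_t = 7.500000, DF = 0.821927, PV = 6.164453
  t = 6.0000: CF_t = 7.500000, DF = 0.790315, PV = 5.927359
  t = 7.0000: CF_t = 107.500000, DF = 0.759918, PV = 81.691165
Price P = sum_t PV_t = 121.007191
First compute Macaulay numerator sum_t t * PV_t:
  t * PV_t at t = 1.0000: 7.211538
  t * PV_t at t = 2.0000: 13.868343
  t * PV_t at t = 3.0000: 20.002418
  t * PV_t at t = 4.0000: 25.644126
  t * PV_t at t = 5.0000: 30.822267
  t * PV_t at t = 6.0000: 35.564154
  t * PV_t at t = 7.0000: 571.838154
Macaulay duration D = 704.951000 / 121.007191 = 5.825695
Modified duration = D / (1 + y/m) = 5.825695 / (1 + 0.040000) = 5.601630


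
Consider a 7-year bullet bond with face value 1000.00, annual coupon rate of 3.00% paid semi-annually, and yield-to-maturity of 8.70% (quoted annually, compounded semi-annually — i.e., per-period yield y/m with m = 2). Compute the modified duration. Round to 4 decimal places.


Answer: Modified duration = 5.9526

Derivation:
Coupon per period c = face * coupon_rate / m = 15.000000
Periods per year m = 2; per-period yield y/m = 0.043500
Number of cashflows N = 14
Cashflows (t years, CF_t, discount factor 1/(1+y/m)^(m*t), PV):
  t = 0.5000: CF_t = 15.000000, DF = 0.958313, PV = 14.374701
  t = 1.0000: CF_t = 15.000000, DF = 0.918365, PV = 13.775468
  t = 1.5000: CF_t = 15.000000, DF = 0.880081, PV = 13.201215
  t = 2.0000: CF_t = 15.000000, DF = 0.843393, PV = 12.650901
  t = 2.5000: CF_t = 15.000000, DF = 0.808235, PV = 12.123527
  t = 3.0000: CF_t = 15.000000, DF = 0.774543, PV = 11.618138
  t = 3.5000: CF_t = 15.000000, DF = 0.742254, PV = 11.133817
  t = 4.0000: CF_t = 15.000000, DF = 0.711312, PV = 10.669686
  t = 4.5000: CF_t = 15.000000, DF = 0.681660, PV = 10.224903
  t = 5.0000: CF_t = 15.000000, DF = 0.653244, PV = 9.798661
  t = 5.5000: CF_t = 15.000000, DF = 0.626013, PV = 9.390188
  t = 6.0000: CF_t = 15.000000, DF = 0.599916, PV = 8.998742
  t = 6.5000: CF_t = 15.000000, DF = 0.574908, PV = 8.623615
  t = 7.0000: CF_t = 1015.000000, DF = 0.550942, PV = 559.205835
Price P = sum_t PV_t = 705.789396
First compute Macaulay numerator sum_t t * PV_t:
  t * PV_t at t = 0.5000: 7.187350
  t * PV_t at t = 1.0000: 13.775468
  t * PV_t at t = 1.5000: 19.801822
  t * PV_t at t = 2.0000: 25.301801
  t * PV_t at t = 2.5000: 30.308818
  t * PV_t at t = 3.0000: 34.854415
  t * PV_t at t = 3.5000: 38.968360
  t * PV_t at t = 4.0000: 42.678743
  t * PV_t at t = 4.5000: 46.012062
  t * PV_t at t = 5.0000: 48.993304
  t * PV_t at t = 5.5000: 51.646032
  t * PV_t at t = 6.0000: 53.992454
  t * PV_t at t = 6.5000: 56.053498
  t * PV_t at t = 7.0000: 3914.440847
Macaulay duration D = 4384.014975 / 705.789396 = 6.211506
Modified duration = D / (1 + y/m) = 6.211506 / (1 + 0.043500) = 5.952569


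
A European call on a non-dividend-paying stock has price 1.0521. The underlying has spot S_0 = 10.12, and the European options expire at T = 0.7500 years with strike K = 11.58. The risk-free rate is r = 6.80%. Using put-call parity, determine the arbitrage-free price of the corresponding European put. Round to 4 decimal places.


Put-call parity: C - P = S_0 * exp(-qT) - K * exp(-rT).
S_0 * exp(-qT) = 10.1200 * 1.00000000 = 10.12000000
K * exp(-rT) = 11.5800 * 0.95027867 = 11.00422700
P = C - S*exp(-qT) + K*exp(-rT)
P = 1.0521 - 10.12000000 + 11.00422700 = 1.9363

Answer: Put price = 1.9363


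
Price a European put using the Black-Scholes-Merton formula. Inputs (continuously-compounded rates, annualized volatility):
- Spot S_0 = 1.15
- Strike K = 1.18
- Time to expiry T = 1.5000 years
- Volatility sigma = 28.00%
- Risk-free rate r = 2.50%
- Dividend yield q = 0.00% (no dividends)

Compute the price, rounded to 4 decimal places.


Answer: Price = 0.1490

Derivation:
d1 = (ln(S/K) + (r - q + 0.5*sigma^2) * T) / (sigma * sqrt(T)) = 0.20572070
d2 = d1 - sigma * sqrt(T) = -0.13720786
exp(-rT) = 0.96319442; exp(-qT) = 1.00000000
P = K * exp(-rT) * N(-d2) - S_0 * exp(-qT) * N(-d1)
N(-d1) = 0.41850454; N(-d2) = 0.55456675
P = 1.1800 * 0.96319442 * 0.55456675 - 1.1500 * 1.00000000 * 0.41850454 = 0.1490


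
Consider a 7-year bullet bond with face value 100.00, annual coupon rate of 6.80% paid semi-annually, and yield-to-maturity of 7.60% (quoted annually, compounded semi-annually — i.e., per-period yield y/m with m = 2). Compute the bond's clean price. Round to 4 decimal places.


Coupon per period c = face * coupon_rate / m = 3.400000
Periods per year m = 2; per-period yield y/m = 0.038000
Number of cashflows N = 14
Cashflows (t years, CF_t, discount factor 1/(1+y/m)^(m*t), PV):
  t = 0.5000: CF_t = 3.400000, DF = 0.963391, PV = 3.275530
  t = 1.0000: CF_t = 3.400000, DF = 0.928122, PV = 3.155616
  t = 1.5000: CF_t = 3.400000, DF = 0.894145, PV = 3.040093
  t = 2.0000: CF_t = 3.400000, DF = 0.861411, PV = 2.928799
  t = 2.5000: CF_t = 3.400000, DF = 0.829876, PV = 2.821579
  t = 3.0000: CF_t = 3.400000, DF = 0.799495, PV = 2.718284
  t = 3.5000: CF_t = 3.400000, DF = 0.770227, PV = 2.618771
  t = 4.0000: CF_t = 3.400000, DF = 0.742030, PV = 2.522900
  t = 4.5000: CF_t = 3.400000, DF = 0.714865, PV = 2.430540
  t = 5.0000: CF_t = 3.400000, DF = 0.688694, PV = 2.341560
  t = 5.5000: CF_t = 3.400000, DF = 0.663482, PV = 2.255839
  t = 6.0000: CF_t = 3.400000, DF = 0.639193, PV = 2.173255
  t = 6.5000: CF_t = 3.400000, DF = 0.615793, PV = 2.093695
  t = 7.0000: CF_t = 103.400000, DF = 0.593249, PV = 61.341952
Price P = sum_t PV_t = 95.718411

Answer: Price = 95.7184


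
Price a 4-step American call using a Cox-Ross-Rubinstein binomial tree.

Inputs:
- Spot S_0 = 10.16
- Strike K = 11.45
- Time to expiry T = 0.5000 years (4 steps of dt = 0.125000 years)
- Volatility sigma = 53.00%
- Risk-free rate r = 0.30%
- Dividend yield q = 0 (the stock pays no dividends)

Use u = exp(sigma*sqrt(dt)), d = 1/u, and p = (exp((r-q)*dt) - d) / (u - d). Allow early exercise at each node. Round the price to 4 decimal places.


dt = T/N = 0.125000
u = exp(sigma*sqrt(dt)) = 1.206089; d = 1/u = 0.829126
p = (exp((r-q)*dt) - d) / (u - d) = 0.454286
Discount per step: exp(-r*dt) = 0.999625
Stock lattice S(k, i) with i counting down-moves:
  k=0: S(0,0) = 10.1600
  k=1: S(1,0) = 12.2539; S(1,1) = 8.4239
  k=2: S(2,0) = 14.7793; S(2,1) = 10.1600; S(2,2) = 6.9845
  k=3: S(3,0) = 17.8251; S(3,1) = 12.2539; S(3,2) = 8.4239; S(3,3) = 5.7910
  k=4: S(4,0) = 21.4987; S(4,1) = 14.7793; S(4,2) = 10.1600; S(4,3) = 6.9845; S(4,4) = 4.8015
Terminal payoffs V(N, i) = max(S_T - K, 0):
  V(4,0) = 10.048682; V(4,1) = 3.329263; V(4,2) = 0.000000; V(4,3) = 0.000000; V(4,4) = 0.000000
Backward induction: V(k, i) = exp(-r*dt) * [p * V(k+1, i) + (1-p) * V(k+1, i+1)]; then take max(V_cont, immediate exercise) for American.
  V(3,0) = exp(-r*dt) * [p*10.048682 + (1-p)*3.329263] = 6.379406; exercise = 6.375113; V(3,0) = max -> 6.379406
  V(3,1) = exp(-r*dt) * [p*3.329263 + (1-p)*0.000000] = 1.511870; exercise = 0.803869; V(3,1) = max -> 1.511870
  V(3,2) = exp(-r*dt) * [p*0.000000 + (1-p)*0.000000] = 0.000000; exercise = 0.000000; V(3,2) = max -> 0.000000
  V(3,3) = exp(-r*dt) * [p*0.000000 + (1-p)*0.000000] = 0.000000; exercise = 0.000000; V(3,3) = max -> 0.000000
  V(2,0) = exp(-r*dt) * [p*6.379406 + (1-p)*1.511870] = 3.721726; exercise = 3.329263; V(2,0) = max -> 3.721726
  V(2,1) = exp(-r*dt) * [p*1.511870 + (1-p)*0.000000] = 0.686563; exercise = 0.000000; V(2,1) = max -> 0.686563
  V(2,2) = exp(-r*dt) * [p*0.000000 + (1-p)*0.000000] = 0.000000; exercise = 0.000000; V(2,2) = max -> 0.000000
  V(1,0) = exp(-r*dt) * [p*3.721726 + (1-p)*0.686563] = 2.064620; exercise = 0.803869; V(1,0) = max -> 2.064620
  V(1,1) = exp(-r*dt) * [p*0.686563 + (1-p)*0.000000] = 0.311779; exercise = 0.000000; V(1,1) = max -> 0.311779
  V(0,0) = exp(-r*dt) * [p*2.064620 + (1-p)*0.311779] = 1.107654; exercise = 0.000000; V(0,0) = max -> 1.107654

Answer: Price = V(0,0) = 1.1077


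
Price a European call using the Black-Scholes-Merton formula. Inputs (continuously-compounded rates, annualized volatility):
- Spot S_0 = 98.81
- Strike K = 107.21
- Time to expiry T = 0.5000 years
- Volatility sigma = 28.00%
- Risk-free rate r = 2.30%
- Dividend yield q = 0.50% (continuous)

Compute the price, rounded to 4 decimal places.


d1 = (ln(S/K) + (r - q + 0.5*sigma^2) * T) / (sigma * sqrt(T)) = -0.26764352
d2 = d1 - sigma * sqrt(T) = -0.46563342
exp(-rT) = 0.98856587; exp(-qT) = 0.99750312
C = S_0 * exp(-qT) * N(d1) - K * exp(-rT) * N(d2)
N(d1) = 0.39448686; N(d2) = 0.32073896
C = 98.8100 * 0.99750312 * 0.39448686 - 107.2100 * 0.98856587 * 0.32073896 = 4.8887

Answer: Price = 4.8887


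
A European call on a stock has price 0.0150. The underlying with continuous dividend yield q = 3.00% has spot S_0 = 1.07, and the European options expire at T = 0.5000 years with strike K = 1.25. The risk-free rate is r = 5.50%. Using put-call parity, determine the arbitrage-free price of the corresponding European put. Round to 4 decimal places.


Answer: Put price = 0.1770

Derivation:
Put-call parity: C - P = S_0 * exp(-qT) - K * exp(-rT).
S_0 * exp(-qT) = 1.0700 * 0.98511194 = 1.05406978
K * exp(-rT) = 1.2500 * 0.97287468 = 1.21609335
P = C - S*exp(-qT) + K*exp(-rT)
P = 0.0150 - 1.05406978 + 1.21609335 = 0.1770


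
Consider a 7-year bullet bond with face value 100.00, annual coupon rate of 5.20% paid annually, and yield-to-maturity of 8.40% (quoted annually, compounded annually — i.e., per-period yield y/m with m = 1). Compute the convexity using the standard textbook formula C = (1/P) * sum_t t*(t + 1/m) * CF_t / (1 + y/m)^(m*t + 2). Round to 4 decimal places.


Coupon per period c = face * coupon_rate / m = 5.200000
Periods per year m = 1; per-period yield y/m = 0.084000
Number of cashflows N = 7
Cashflows (t years, CF_t, discount factor 1/(1+y/m)^(m*t), PV):
  t = 1.0000: CF_t = 5.200000, DF = 0.922509, PV = 4.797048
  t = 2.0000: CF_t = 5.200000, DF = 0.851023, PV = 4.425321
  t = 3.0000: CF_t = 5.200000, DF = 0.785077, PV = 4.082399
  t = 4.0000: CF_t = 5.200000, DF = 0.724241, PV = 3.766051
  t = 5.0000: CF_t = 5.200000, DF = 0.668119, PV = 3.474217
  t = 6.0000: CF_t = 5.200000, DF = 0.616346, PV = 3.204997
  t = 7.0000: CF_t = 105.200000, DF = 0.568585, PV = 59.815091
Price P = sum_t PV_t = 83.565124
Convexity numerator sum_t t*(t + 1/m) * CF_t / (1+y/m)^(m*t + 2):
  t = 1.0000: term = 8.164799
  t = 2.0000: term = 22.596307
  t = 3.0000: term = 41.690603
  t = 4.0000: term = 64.099943
  t = 5.0000: term = 88.699184
  t = 6.0000: term = 114.556141
  t = 7.0000: term = 2850.625902
Convexity = (1/P) * sum = 3190.432879 / 83.565124 = 38.179000

Answer: Convexity = 38.1790


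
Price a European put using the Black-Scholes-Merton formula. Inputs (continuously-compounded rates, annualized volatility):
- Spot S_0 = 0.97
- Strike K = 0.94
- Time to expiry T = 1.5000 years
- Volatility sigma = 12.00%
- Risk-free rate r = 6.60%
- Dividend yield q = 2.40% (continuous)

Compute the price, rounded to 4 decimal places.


d1 = (ln(S/K) + (r - q + 0.5*sigma^2) * T) / (sigma * sqrt(T)) = 0.71590554
d2 = d1 - sigma * sqrt(T) = 0.56893615
exp(-rT) = 0.90574271; exp(-qT) = 0.96464029
P = K * exp(-rT) * N(-d2) - S_0 * exp(-qT) * N(-d1)
N(-d1) = 0.23702484; N(-d2) = 0.28469973
P = 0.9400 * 0.90574271 * 0.28469973 - 0.9700 * 0.96464029 * 0.23702484 = 0.0206

Answer: Price = 0.0206


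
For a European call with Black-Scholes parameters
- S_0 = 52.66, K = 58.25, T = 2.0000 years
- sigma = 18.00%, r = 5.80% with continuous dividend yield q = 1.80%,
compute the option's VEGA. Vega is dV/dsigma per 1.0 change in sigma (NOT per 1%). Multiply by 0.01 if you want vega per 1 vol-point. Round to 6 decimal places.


Answer: Vega = 28.630387

Derivation:
d1 = 0.0452236491; d2 = -0.2093347921
phi(d1) = 0.3985345348; exp(-qT) = 0.9646402935; exp(-rT) = 0.8904752233
Vega = S * exp(-qT) * phi(d1) * sqrt(T) = 52.6600 * 0.9646402935 * 0.3985345348 * 1.4142135624 = 28.630387


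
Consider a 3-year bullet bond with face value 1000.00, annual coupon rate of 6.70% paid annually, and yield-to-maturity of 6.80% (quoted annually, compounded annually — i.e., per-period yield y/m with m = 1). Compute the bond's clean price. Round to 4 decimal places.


Coupon per period c = face * coupon_rate / m = 67.000000
Periods per year m = 1; per-period yield y/m = 0.068000
Number of cashflows N = 3
Cashflows (t years, CF_t, discount factor 1/(1+y/m)^(m*t), PV):
  t = 1.0000: CF_t = 67.000000, DF = 0.936330, PV = 62.734082
  t = 2.0000: CF_t = 67.000000, DF = 0.876713, PV = 58.739778
  t = 3.0000: CF_t = 1067.000000, DF = 0.820892, PV = 875.892205
Price P = sum_t PV_t = 997.366065

Answer: Price = 997.3661


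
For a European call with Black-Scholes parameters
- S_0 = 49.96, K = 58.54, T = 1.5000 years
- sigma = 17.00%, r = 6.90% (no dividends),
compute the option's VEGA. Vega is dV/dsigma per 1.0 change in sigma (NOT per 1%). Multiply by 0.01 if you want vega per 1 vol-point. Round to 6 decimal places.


d1 = -0.1599977691; d2 = -0.3682043972
phi(d1) = 0.3938685022; exp(-qT) = 1.0000000000; exp(-rT) = 0.9016760227
Vega = S * exp(-qT) * phi(d1) * sqrt(T) = 49.9600 * 1.0000000000 * 0.3938685022 * 1.2247448714 = 24.100126

Answer: Vega = 24.100126


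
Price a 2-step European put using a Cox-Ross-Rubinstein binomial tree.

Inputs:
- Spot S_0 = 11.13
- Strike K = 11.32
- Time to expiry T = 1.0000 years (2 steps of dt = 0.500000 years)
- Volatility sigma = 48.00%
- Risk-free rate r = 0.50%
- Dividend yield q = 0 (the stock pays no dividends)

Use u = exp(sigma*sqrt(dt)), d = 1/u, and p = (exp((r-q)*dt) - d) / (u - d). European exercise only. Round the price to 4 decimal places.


Answer: Price = V(0,0) = 1.9943

Derivation:
dt = T/N = 0.500000
u = exp(sigma*sqrt(dt)) = 1.404121; d = 1/u = 0.712189
p = (exp((r-q)*dt) - d) / (u - d) = 0.419570
Discount per step: exp(-r*dt) = 0.997503
Stock lattice S(k, i) with i counting down-moves:
  k=0: S(0,0) = 11.1300
  k=1: S(1,0) = 15.6279; S(1,1) = 7.9267
  k=2: S(2,0) = 21.9434; S(2,1) = 11.1300; S(2,2) = 5.6453
Terminal payoffs V(N, i) = max(K - S_T, 0):
  V(2,0) = 0.000000; V(2,1) = 0.190000; V(2,2) = 5.674710
Backward induction: V(k, i) = exp(-r*dt) * [p * V(k+1, i) + (1-p) * V(k+1, i+1)].
  V(1,0) = exp(-r*dt) * [p*0.000000 + (1-p)*0.190000] = 0.110006
  V(1,1) = exp(-r*dt) * [p*0.190000 + (1-p)*5.674710] = 3.365066
  V(0,0) = exp(-r*dt) * [p*0.110006 + (1-p)*3.365066] = 1.994348


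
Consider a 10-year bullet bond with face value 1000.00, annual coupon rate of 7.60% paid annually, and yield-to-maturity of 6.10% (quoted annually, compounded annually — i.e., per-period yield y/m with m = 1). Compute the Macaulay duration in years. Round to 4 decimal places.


Coupon per period c = face * coupon_rate / m = 76.000000
Periods per year m = 1; per-period yield y/m = 0.061000
Number of cashflows N = 10
Cashflows (t years, CF_t, discount factor 1/(1+y/m)^(m*t), PV):
  t = 1.0000: CF_t = 76.000000, DF = 0.942507, PV = 71.630537
  t = 2.0000: CF_t = 76.000000, DF = 0.888320, PV = 67.512288
  t = 3.0000: CF_t = 76.000000, DF = 0.837247, PV = 63.630808
  t = 4.0000: CF_t = 76.000000, DF = 0.789112, PV = 59.972487
  t = 5.0000: CF_t = 76.000000, DF = 0.743743, PV = 56.524493
  t = 6.0000: CF_t = 76.000000, DF = 0.700983, PV = 53.274734
  t = 7.0000: CF_t = 76.000000, DF = 0.660682, PV = 50.211813
  t = 8.0000: CF_t = 76.000000, DF = 0.622697, PV = 47.324989
  t = 9.0000: CF_t = 76.000000, DF = 0.586897, PV = 44.604137
  t = 10.0000: CF_t = 1076.000000, DF = 0.553154, PV = 595.193846
Price P = sum_t PV_t = 1109.880131
Macaulay numerator sum_t t * PV_t:
  t * PV_t at t = 1.0000: 71.630537
  t * PV_t at t = 2.0000: 135.024575
  t * PV_t at t = 3.0000: 190.892425
  t * PV_t at t = 4.0000: 239.889947
  t * PV_t at t = 5.0000: 282.622463
  t * PV_t at t = 6.0000: 319.648403
  t * PV_t at t = 7.0000: 351.482693
  t * PV_t at t = 8.0000: 378.599911
  t * PV_t at t = 9.0000: 401.437229
  t * PV_t at t = 10.0000: 5951.938462
Macaulay duration D = (sum_t t * PV_t) / P = 8323.166646 / 1109.880131 = 7.499158

Answer: Macaulay duration = 7.4992 years


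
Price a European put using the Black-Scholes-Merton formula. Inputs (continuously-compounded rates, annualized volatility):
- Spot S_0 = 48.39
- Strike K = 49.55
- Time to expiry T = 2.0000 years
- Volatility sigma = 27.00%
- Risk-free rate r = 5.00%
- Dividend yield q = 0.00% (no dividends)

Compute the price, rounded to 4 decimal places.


Answer: Price = 5.4187

Derivation:
d1 = (ln(S/K) + (r - q + 0.5*sigma^2) * T) / (sigma * sqrt(T)) = 0.39077057
d2 = d1 - sigma * sqrt(T) = 0.00893291
exp(-rT) = 0.90483742; exp(-qT) = 1.00000000
P = K * exp(-rT) * N(-d2) - S_0 * exp(-qT) * N(-d1)
N(-d1) = 0.34798342; N(-d2) = 0.49643633
P = 49.5500 * 0.90483742 * 0.49643633 - 48.3900 * 1.00000000 * 0.34798342 = 5.4187


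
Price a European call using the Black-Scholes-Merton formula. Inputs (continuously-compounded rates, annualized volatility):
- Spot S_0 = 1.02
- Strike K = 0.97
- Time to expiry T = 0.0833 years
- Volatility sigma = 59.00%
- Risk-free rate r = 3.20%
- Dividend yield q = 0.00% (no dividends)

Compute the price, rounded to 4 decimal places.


Answer: Price = 0.0969

Derivation:
d1 = (ln(S/K) + (r - q + 0.5*sigma^2) * T) / (sigma * sqrt(T)) = 0.39596025
d2 = d1 - sigma * sqrt(T) = 0.22567599
exp(-rT) = 0.99733795; exp(-qT) = 1.00000000
C = S_0 * exp(-qT) * N(d1) - K * exp(-rT) * N(d2)
N(d1) = 0.65393283; N(d2) = 0.58927328
C = 1.0200 * 1.00000000 * 0.65393283 - 0.9700 * 0.99733795 * 0.58927328 = 0.0969


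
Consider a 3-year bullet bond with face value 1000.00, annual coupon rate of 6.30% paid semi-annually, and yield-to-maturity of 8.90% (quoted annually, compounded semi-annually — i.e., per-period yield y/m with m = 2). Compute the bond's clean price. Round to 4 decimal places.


Answer: Price = 932.8393

Derivation:
Coupon per period c = face * coupon_rate / m = 31.500000
Periods per year m = 2; per-period yield y/m = 0.044500
Number of cashflows N = 6
Cashflows (t years, CF_t, discount factor 1/(1+y/m)^(m*t), PV):
  t = 0.5000: CF_t = 31.500000, DF = 0.957396, PV = 30.157970
  t = 1.0000: CF_t = 31.500000, DF = 0.916607, PV = 28.873117
  t = 1.5000: CF_t = 31.500000, DF = 0.877556, PV = 27.643003
  t = 2.0000: CF_t = 31.500000, DF = 0.840168, PV = 26.465297
  t = 2.5000: CF_t = 31.500000, DF = 0.804374, PV = 25.337767
  t = 3.0000: CF_t = 1031.500000, DF = 0.770104, PV = 794.362194
Price P = sum_t PV_t = 932.839347


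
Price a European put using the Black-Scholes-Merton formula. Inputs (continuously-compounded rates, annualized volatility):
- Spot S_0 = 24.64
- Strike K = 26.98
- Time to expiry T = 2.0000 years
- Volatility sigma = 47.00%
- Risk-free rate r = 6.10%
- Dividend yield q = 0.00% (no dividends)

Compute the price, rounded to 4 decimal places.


Answer: Price = 5.9441

Derivation:
d1 = (ln(S/K) + (r - q + 0.5*sigma^2) * T) / (sigma * sqrt(T)) = 0.37939331
d2 = d1 - sigma * sqrt(T) = -0.28528706
exp(-rT) = 0.88514837; exp(-qT) = 1.00000000
P = K * exp(-rT) * N(-d2) - S_0 * exp(-qT) * N(-d1)
N(-d1) = 0.35219791; N(-d2) = 0.61228789
P = 26.9800 * 0.88514837 * 0.61228789 - 24.6400 * 1.00000000 * 0.35219791 = 5.9441


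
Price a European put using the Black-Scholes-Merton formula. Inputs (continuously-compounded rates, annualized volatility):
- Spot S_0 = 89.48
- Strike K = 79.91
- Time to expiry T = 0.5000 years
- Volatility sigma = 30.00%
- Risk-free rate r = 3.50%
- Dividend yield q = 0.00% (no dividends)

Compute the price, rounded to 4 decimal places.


d1 = (ln(S/K) + (r - q + 0.5*sigma^2) * T) / (sigma * sqrt(T)) = 0.72178696
d2 = d1 - sigma * sqrt(T) = 0.50965492
exp(-rT) = 0.98265224; exp(-qT) = 1.00000000
P = K * exp(-rT) * N(-d2) - S_0 * exp(-qT) * N(-d1)
N(-d1) = 0.23521274; N(-d2) = 0.30514662
P = 79.9100 * 0.98265224 * 0.30514662 - 89.4800 * 1.00000000 * 0.23521274 = 2.9144

Answer: Price = 2.9144


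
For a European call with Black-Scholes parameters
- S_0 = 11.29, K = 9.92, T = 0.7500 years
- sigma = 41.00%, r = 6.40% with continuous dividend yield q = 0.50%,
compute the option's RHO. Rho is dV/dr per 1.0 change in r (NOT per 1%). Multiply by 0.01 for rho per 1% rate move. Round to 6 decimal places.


d1 = 0.6664930293; d2 = 0.3114226137
phi(d1) = 0.3194849816; exp(-qT) = 0.9962570225; exp(-rT) = 0.9531337871
N(d2) = 0.6222603176
Rho = K*T*exp(-rT)*N(d2) = 9.9200 * 0.7500 * 0.9531337871 * 0.6222603176 = 4.412644

Answer: Rho = 4.412644


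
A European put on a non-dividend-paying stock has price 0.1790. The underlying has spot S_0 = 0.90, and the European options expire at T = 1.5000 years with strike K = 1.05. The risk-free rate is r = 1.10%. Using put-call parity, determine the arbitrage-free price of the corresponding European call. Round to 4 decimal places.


Answer: Call price = 0.0462

Derivation:
Put-call parity: C - P = S_0 * exp(-qT) - K * exp(-rT).
S_0 * exp(-qT) = 0.9000 * 1.00000000 = 0.90000000
K * exp(-rT) = 1.0500 * 0.98363538 = 1.03281715
C = P + S*exp(-qT) - K*exp(-rT)
C = 0.1790 + 0.90000000 - 1.03281715 = 0.0462


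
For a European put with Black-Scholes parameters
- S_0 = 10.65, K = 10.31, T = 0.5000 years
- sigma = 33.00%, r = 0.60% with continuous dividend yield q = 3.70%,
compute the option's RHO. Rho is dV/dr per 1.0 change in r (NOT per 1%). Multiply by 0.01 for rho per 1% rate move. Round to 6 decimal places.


d1 = 0.1892928887; d2 = -0.0440523491
phi(d1) = 0.3918585163; exp(-qT) = 0.9816700746; exp(-rT) = 0.9970044955
N(-d2) = 0.5175686621
Rho = -K*T*exp(-rT)*N(-d2) = -10.3100 * 0.5000 * 0.9970044955 * 0.5175686621 = -2.660074

Answer: Rho = -2.660074


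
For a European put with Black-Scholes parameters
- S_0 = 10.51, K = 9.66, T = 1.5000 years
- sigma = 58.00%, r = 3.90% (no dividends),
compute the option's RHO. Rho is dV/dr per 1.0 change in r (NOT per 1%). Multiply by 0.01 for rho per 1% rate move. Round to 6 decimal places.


d1 = 0.5562503133; d2 = -0.1541017121
phi(d1) = 0.3417602748; exp(-qT) = 1.0000000000; exp(-rT) = 0.9431782404
N(-d2) = 0.5612352308
Rho = -K*T*exp(-rT)*N(-d2) = -9.6600 * 1.5000 * 0.9431782404 * 0.5612352308 = -7.670207

Answer: Rho = -7.670207


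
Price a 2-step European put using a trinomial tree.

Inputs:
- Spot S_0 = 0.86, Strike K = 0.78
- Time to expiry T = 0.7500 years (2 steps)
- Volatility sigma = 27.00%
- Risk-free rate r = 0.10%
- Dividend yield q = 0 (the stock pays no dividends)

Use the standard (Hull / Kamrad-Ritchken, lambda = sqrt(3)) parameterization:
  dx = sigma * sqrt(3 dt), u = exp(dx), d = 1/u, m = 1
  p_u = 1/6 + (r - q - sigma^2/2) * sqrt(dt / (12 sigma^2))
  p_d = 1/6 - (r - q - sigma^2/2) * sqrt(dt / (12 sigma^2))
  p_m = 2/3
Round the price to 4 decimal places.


dt = T/N = 0.375000; dx = sigma*sqrt(3*dt) = 0.286378
u = exp(dx) = 1.331596; d = 1/u = 0.750979
p_u = 0.143457, p_m = 0.666667, p_d = 0.189877
Discount per step: exp(-r*dt) = 0.999625
Stock lattice S(k, j) with j the centered position index:
  k=0: S(0,+0) = 0.8600
  k=1: S(1,-1) = 0.6458; S(1,+0) = 0.8600; S(1,+1) = 1.1452
  k=2: S(2,-2) = 0.4850; S(2,-1) = 0.6458; S(2,+0) = 0.8600; S(2,+1) = 1.1452; S(2,+2) = 1.5249
Terminal payoffs V(N, j) = max(K - S_T, 0):
  V(2,-2) = 0.294987; V(2,-1) = 0.134158; V(2,+0) = 0.000000; V(2,+1) = 0.000000; V(2,+2) = 0.000000
Backward induction: V(k, j) = exp(-r*dt) * [p_u * V(k+1, j+1) + p_m * V(k+1, j) + p_d * V(k+1, j-1)]
  V(1,-1) = exp(-r*dt) * [p_u*0.000000 + p_m*0.134158 + p_d*0.294987] = 0.145396
  V(1,+0) = exp(-r*dt) * [p_u*0.000000 + p_m*0.000000 + p_d*0.134158] = 0.025464
  V(1,+1) = exp(-r*dt) * [p_u*0.000000 + p_m*0.000000 + p_d*0.000000] = 0.000000
  V(0,+0) = exp(-r*dt) * [p_u*0.000000 + p_m*0.025464 + p_d*0.145396] = 0.044567

Answer: Price = V(0,0) = 0.0446


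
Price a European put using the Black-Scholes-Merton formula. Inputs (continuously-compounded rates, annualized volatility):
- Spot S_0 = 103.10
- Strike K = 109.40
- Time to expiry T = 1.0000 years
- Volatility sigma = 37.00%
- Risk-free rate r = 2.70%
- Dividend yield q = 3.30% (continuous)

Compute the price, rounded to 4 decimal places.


d1 = (ln(S/K) + (r - q + 0.5*sigma^2) * T) / (sigma * sqrt(T)) = 0.00848244
d2 = d1 - sigma * sqrt(T) = -0.36151756
exp(-rT) = 0.97336124; exp(-qT) = 0.96753856
P = K * exp(-rT) * N(-d2) - S_0 * exp(-qT) * N(-d1)
N(-d1) = 0.49661604; N(-d2) = 0.64114371
P = 109.4000 * 0.97336124 * 0.64114371 - 103.1000 * 0.96753856 * 0.49661604 = 18.7336

Answer: Price = 18.7336


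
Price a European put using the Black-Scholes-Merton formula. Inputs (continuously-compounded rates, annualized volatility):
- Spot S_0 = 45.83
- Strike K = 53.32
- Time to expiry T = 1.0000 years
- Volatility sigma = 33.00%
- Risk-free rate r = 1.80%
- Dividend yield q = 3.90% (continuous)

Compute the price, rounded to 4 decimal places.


d1 = (ln(S/K) + (r - q + 0.5*sigma^2) * T) / (sigma * sqrt(T)) = -0.35734120
d2 = d1 - sigma * sqrt(T) = -0.68734120
exp(-rT) = 0.98216103; exp(-qT) = 0.96175071
P = K * exp(-rT) * N(-d2) - S_0 * exp(-qT) * N(-d1)
N(-d1) = 0.63958181; N(-d2) = 0.75406613
P = 53.3200 * 0.98216103 * 0.75406613 - 45.8300 * 0.96175071 * 0.63958181 = 11.2987

Answer: Price = 11.2987


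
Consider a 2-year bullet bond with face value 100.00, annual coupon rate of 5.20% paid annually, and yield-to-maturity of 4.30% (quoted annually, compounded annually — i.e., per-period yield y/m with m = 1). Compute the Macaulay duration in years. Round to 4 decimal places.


Answer: Macaulay duration = 1.9510 years

Derivation:
Coupon per period c = face * coupon_rate / m = 5.200000
Periods per year m = 1; per-period yield y/m = 0.043000
Number of cashflows N = 2
Cashflows (t years, CF_t, discount factor 1/(1+y/m)^(m*t), PV):
  t = 1.0000: CF_t = 5.200000, DF = 0.958773, PV = 4.985618
  t = 2.0000: CF_t = 105.200000, DF = 0.919245, PV = 96.704598
Price P = sum_t PV_t = 101.690216
Macaulay numerator sum_t t * PV_t:
  t * PV_t at t = 1.0000: 4.985618
  t * PV_t at t = 2.0000: 193.409196
Macaulay duration D = (sum_t t * PV_t) / P = 198.394814 / 101.690216 = 1.950972
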